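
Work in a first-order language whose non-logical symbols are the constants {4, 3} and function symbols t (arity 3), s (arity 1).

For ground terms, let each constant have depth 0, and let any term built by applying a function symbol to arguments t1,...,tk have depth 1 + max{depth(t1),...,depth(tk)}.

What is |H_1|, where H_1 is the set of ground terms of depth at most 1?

12

Let N_k = |{terms of depth ≤ k}|. Then N_0 = 2 and N_k = 2 + N_{k-1}^3 + N_{k-1} for k ≥ 1 (one summand per function symbol, arity giving the exponent).
N_0 = 2
N_1 = 2 + 2^3 + 2 = 12
Explicitly: 4, 3, t(4, 4, 4), t(4, 4, 3), t(4, 3, 4), t(4, 3, 3), t(3, 4, 4), t(3, 4, 3), t(3, 3, 4), t(3, 3, 3), s(4), s(3).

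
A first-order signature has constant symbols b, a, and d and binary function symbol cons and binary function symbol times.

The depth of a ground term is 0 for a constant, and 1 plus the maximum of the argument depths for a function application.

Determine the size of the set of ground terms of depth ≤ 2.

If N_k denotes the number of depth-≤k ground terms, the 3 constants give N_0 = 3, and each function symbol of arity r contributes N_{k-1}^r new terms at level k: N_k = 3 + N_{k-1}^2 + N_{k-1}^2.
N_0 = 3
N_1 = 3 + 3^2 + 3^2 = 21
N_2 = 3 + 21^2 + 21^2 = 885

885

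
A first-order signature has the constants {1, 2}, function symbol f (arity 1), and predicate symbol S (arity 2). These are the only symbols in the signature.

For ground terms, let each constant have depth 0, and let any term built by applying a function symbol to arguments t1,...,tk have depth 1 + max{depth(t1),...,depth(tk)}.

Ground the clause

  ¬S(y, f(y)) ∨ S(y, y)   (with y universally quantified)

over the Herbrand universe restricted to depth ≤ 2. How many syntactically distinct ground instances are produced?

Ground terms of depth ≤ 2:
  Count level by level. With function symbols f/1, the terms of depth ≤ k are the 2 constants together with each function applied to depth-≤(k−1) tuples, so N_k = 2 + N_{k-1}.
  N_0 = 2
  N_1 = 2 + 2 = 4
  N_2 = 2 + 4 = 6
So there are 6 ground terms available for substitution.
The body mentions the single quantified variable y; since ground terms form a free algebra, no two substitutions collapse to the same formula.
Number of ground instances = 6.

6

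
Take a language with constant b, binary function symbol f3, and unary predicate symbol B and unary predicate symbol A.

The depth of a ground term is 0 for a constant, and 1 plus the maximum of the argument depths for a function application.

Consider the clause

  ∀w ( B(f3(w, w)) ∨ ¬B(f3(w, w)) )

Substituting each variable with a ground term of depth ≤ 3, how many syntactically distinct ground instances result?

Ground terms of depth ≤ 3:
  Write N_k for the number of ground terms of depth ≤ k. A term of depth ≤ k is either a constant or a function symbol applied to arguments of depth ≤ k−1, so N_k = 1 + N_{k-1}^2.
  N_0 = 1
  N_1 = 1 + 1^2 = 2
  N_2 = 1 + 2^2 = 5
  N_3 = 1 + 5^2 = 26
So there are 26 ground terms available for substitution.
The body mentions the single quantified variable w; since ground terms form a free algebra, no two substitutions collapse to the same formula.
Number of ground instances = 26.

26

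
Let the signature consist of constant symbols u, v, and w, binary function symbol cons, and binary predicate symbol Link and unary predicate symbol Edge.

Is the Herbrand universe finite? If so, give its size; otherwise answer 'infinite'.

The signature has at least one function symbol (cons, arity 2) and at least one constant (u).
Iterating cons gives infinitely many distinct ground terms: u, cons(u, u), cons(cons(u, u), cons(u, u)), ...
So the Herbrand universe is infinite.

infinite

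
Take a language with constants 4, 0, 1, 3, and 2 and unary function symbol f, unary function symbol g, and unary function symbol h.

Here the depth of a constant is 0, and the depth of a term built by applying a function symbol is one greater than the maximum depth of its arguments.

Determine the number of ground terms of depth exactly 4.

Let N_k count ground terms of depth at most k. Each non-constant term of depth ≤ k is some function symbol applied to depth-≤(k−1) arguments, giving N_k = 5 + N_{k-1} + N_{k-1} + N_{k-1}.
N_0 = 5
N_1 = 5 + 5 + 5 + 5 = 20
N_2 = 5 + 20 + 20 + 20 = 65
N_3 = 5 + 65 + 65 + 65 = 200
N_4 = 5 + 200 + 200 + 200 = 605
Terms of depth exactly 4: N_4 − N_3 = 605 − 200 = 405.

405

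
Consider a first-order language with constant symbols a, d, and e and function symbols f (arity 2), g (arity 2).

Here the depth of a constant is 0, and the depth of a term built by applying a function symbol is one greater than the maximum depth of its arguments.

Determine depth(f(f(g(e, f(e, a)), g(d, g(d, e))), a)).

4

depth(f(e, a)) = 1 + max(0, 0) = 1
depth(g(e, f(e, a))) = 1 + max(0, 1) = 2
depth(g(d, e)) = 1 + max(0, 0) = 1
depth(g(d, g(d, e))) = 1 + max(0, 1) = 2
depth(f(g(e, f(e, a)), g(d, g(d, e)))) = 1 + max(2, 2) = 3
depth(f(f(g(e, f(e, a)), g(d, g(d, e))), a)) = 1 + max(3, 0) = 4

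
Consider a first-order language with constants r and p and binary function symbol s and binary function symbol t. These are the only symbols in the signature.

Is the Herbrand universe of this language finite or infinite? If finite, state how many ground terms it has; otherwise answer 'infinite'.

infinite

The signature has at least one function symbol (s, arity 2) and at least one constant (r).
Iterating s gives infinitely many distinct ground terms: r, s(r, r), s(s(r, r), s(r, r)), ...
So the Herbrand universe is infinite.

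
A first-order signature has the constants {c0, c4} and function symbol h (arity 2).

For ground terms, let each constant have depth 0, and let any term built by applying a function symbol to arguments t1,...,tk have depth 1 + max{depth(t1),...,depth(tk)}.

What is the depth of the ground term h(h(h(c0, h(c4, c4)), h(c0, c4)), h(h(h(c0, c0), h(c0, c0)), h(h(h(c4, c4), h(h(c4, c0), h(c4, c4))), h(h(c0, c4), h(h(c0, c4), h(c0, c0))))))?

6

depth(h(c4, c4)) = 1 + max(0, 0) = 1
depth(h(c0, h(c4, c4))) = 1 + max(0, 1) = 2
depth(h(c0, c4)) = 1 + max(0, 0) = 1
depth(h(h(c0, h(c4, c4)), h(c0, c4))) = 1 + max(2, 1) = 3
depth(h(c0, c0)) = 1 + max(0, 0) = 1
depth(h(h(c0, c0), h(c0, c0))) = 1 + max(1, 1) = 2
depth(h(c4, c0)) = 1 + max(0, 0) = 1
depth(h(h(c4, c0), h(c4, c4))) = 1 + max(1, 1) = 2
depth(h(h(c4, c4), h(h(c4, c0), h(c4, c4)))) = 1 + max(1, 2) = 3
depth(h(h(c0, c4), h(c0, c0))) = 1 + max(1, 1) = 2
depth(h(h(c0, c4), h(h(c0, c4), h(c0, c0)))) = 1 + max(1, 2) = 3
depth(h(h(h(c4, c4), h(h(c4, c0), h(c4, c4))), h(h(c0, c4), h(h(c0, c4), h(c0, c0))))) = 1 + max(3, 3) = 4
depth(h(h(h(c0, c0), h(c0, c0)), h(h(h(c4, c4), h(h(c4, c0), h(c4, c4))), h(h(c0, c4), h(h(c0, c4), h(c0, c0)))))) = 1 + max(2, 4) = 5
depth(h(h(h(c0, h(c4, c4)), h(c0, c4)), h(h(h(c0, c0), h(c0, c0)), h(h(h(c4, c4), h(h(c4, c0), h(c4, c4))), h(h(c0, c4), h(h(c0, c4), h(c0, c0))))))) = 1 + max(3, 5) = 6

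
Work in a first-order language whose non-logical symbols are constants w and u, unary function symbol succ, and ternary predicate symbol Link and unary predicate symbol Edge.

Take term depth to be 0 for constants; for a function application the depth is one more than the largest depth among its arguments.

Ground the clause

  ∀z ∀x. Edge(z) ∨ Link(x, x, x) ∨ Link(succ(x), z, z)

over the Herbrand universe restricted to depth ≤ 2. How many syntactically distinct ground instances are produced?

Ground terms of depth ≤ 2:
  If N_k denotes the number of depth-≤k ground terms, the 2 constants give N_0 = 2, and each function symbol of arity r contributes N_{k-1}^r new terms at level k: N_k = 2 + N_{k-1}.
  N_0 = 2
  N_1 = 2 + 2 = 4
  N_2 = 2 + 4 = 6
  Explicitly: w, u, succ(w), succ(u), succ(succ(w)), succ(succ(u)).
So there are 6 ground terms available for substitution.
The clause has 2 distinct variables (z, x), each appearing in the body. In the free term algebra distinct substitutions yield syntactically distinct ground instances.
Number of ground instances = 6^2 = 36.

36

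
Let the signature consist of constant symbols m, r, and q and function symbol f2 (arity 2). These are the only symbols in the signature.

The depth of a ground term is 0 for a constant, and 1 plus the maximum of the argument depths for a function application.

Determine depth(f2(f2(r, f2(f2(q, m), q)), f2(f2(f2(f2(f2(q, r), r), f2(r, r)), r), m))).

depth(f2(q, m)) = 1 + max(0, 0) = 1
depth(f2(f2(q, m), q)) = 1 + max(1, 0) = 2
depth(f2(r, f2(f2(q, m), q))) = 1 + max(0, 2) = 3
depth(f2(q, r)) = 1 + max(0, 0) = 1
depth(f2(f2(q, r), r)) = 1 + max(1, 0) = 2
depth(f2(r, r)) = 1 + max(0, 0) = 1
depth(f2(f2(f2(q, r), r), f2(r, r))) = 1 + max(2, 1) = 3
depth(f2(f2(f2(f2(q, r), r), f2(r, r)), r)) = 1 + max(3, 0) = 4
depth(f2(f2(f2(f2(f2(q, r), r), f2(r, r)), r), m)) = 1 + max(4, 0) = 5
depth(f2(f2(r, f2(f2(q, m), q)), f2(f2(f2(f2(f2(q, r), r), f2(r, r)), r), m))) = 1 + max(3, 5) = 6

6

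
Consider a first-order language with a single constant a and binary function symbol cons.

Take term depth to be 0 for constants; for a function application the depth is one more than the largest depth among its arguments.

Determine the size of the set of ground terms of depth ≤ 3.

Write N_k for the number of ground terms of depth ≤ k. A term of depth ≤ k is either a constant or a function symbol applied to arguments of depth ≤ k−1, so N_k = 1 + N_{k-1}^2.
N_0 = 1
N_1 = 1 + 1^2 = 2
N_2 = 1 + 2^2 = 5
N_3 = 1 + 5^2 = 26

26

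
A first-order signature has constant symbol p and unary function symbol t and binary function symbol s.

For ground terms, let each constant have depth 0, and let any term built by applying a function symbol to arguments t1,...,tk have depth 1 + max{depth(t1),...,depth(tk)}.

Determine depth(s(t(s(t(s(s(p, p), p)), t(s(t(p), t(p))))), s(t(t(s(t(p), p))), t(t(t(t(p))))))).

6

depth(s(p, p)) = 1 + max(0, 0) = 1
depth(s(s(p, p), p)) = 1 + max(1, 0) = 2
depth(t(s(s(p, p), p))) = 1 + depth(s(s(p, p), p)) = 1 + 2 = 3
depth(t(p)) = 1 + depth(p) = 1 + 0 = 1
depth(s(t(p), t(p))) = 1 + max(1, 1) = 2
depth(t(s(t(p), t(p)))) = 1 + depth(s(t(p), t(p))) = 1 + 2 = 3
depth(s(t(s(s(p, p), p)), t(s(t(p), t(p))))) = 1 + max(3, 3) = 4
depth(t(s(t(s(s(p, p), p)), t(s(t(p), t(p)))))) = 1 + depth(s(t(s(s(p, p), p)), t(s(t(p), t(p))))) = 1 + 4 = 5
depth(s(t(p), p)) = 1 + max(1, 0) = 2
depth(t(s(t(p), p))) = 1 + depth(s(t(p), p)) = 1 + 2 = 3
depth(t(t(s(t(p), p)))) = 1 + depth(t(s(t(p), p))) = 1 + 3 = 4
depth(t(t(p))) = 1 + depth(t(p)) = 1 + 1 = 2
depth(t(t(t(p)))) = 1 + depth(t(t(p))) = 1 + 2 = 3
depth(t(t(t(t(p))))) = 1 + depth(t(t(t(p)))) = 1 + 3 = 4
depth(s(t(t(s(t(p), p))), t(t(t(t(p)))))) = 1 + max(4, 4) = 5
depth(s(t(s(t(s(s(p, p), p)), t(s(t(p), t(p))))), s(t(t(s(t(p), p))), t(t(t(t(p))))))) = 1 + max(5, 5) = 6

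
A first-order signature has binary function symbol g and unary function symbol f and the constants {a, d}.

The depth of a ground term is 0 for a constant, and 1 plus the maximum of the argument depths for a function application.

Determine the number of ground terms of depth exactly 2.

If N_k denotes the number of depth-≤k ground terms, the 2 constants give N_0 = 2, and each function symbol of arity r contributes N_{k-1}^r new terms at level k: N_k = 2 + N_{k-1}^2 + N_{k-1}.
N_0 = 2
N_1 = 2 + 2^2 + 2 = 8
N_2 = 2 + 8^2 + 8 = 74
Terms of depth exactly 2: N_2 − N_1 = 74 − 8 = 66.

66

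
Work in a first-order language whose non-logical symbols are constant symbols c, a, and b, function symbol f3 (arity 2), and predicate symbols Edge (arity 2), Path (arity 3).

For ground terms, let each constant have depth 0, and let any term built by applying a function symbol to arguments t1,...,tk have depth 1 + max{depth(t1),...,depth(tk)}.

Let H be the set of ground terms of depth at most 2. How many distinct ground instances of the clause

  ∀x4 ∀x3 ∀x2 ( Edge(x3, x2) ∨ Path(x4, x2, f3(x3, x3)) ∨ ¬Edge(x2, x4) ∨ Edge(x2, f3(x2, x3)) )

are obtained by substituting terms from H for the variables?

Ground terms of depth ≤ 2:
  Let N_k count ground terms of depth at most k. Each non-constant term of depth ≤ k is some function symbol applied to depth-≤(k−1) arguments, giving N_k = 3 + N_{k-1}^2.
  N_0 = 3
  N_1 = 3 + 3^2 = 12
  N_2 = 3 + 12^2 = 147
So there are 147 ground terms available for substitution.
There are 3 variables to instantiate (x4, x3, x2), each occurring in at least one literal, so different choices give different ground instances.
Number of ground instances = 147^3 = 3176523.

3176523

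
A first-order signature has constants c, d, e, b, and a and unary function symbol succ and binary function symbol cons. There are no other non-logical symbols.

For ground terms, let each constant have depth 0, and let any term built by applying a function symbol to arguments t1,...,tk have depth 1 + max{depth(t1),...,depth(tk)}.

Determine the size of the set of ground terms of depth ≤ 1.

Let N_k count ground terms of depth at most k. Each non-constant term of depth ≤ k is some function symbol applied to depth-≤(k−1) arguments, giving N_k = 5 + N_{k-1} + N_{k-1}^2.
N_0 = 5
N_1 = 5 + 5 + 5^2 = 35

35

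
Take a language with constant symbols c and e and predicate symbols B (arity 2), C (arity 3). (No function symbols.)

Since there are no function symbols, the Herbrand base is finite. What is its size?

12

With no function symbols, the Herbrand universe is just the 2 constants.
Ground atoms per predicate: B: 2^2 = 4, C: 2^3 = 8.
Herbrand base size = 4 + 8 = 12.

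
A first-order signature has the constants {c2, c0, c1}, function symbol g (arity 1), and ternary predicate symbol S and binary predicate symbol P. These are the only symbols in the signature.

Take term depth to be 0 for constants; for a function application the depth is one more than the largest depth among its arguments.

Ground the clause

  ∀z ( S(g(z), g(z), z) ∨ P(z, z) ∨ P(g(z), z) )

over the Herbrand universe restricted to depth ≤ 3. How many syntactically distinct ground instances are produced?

Ground terms of depth ≤ 3:
  Write N_k for the number of ground terms of depth ≤ k. A term of depth ≤ k is either a constant or a function symbol applied to arguments of depth ≤ k−1, so N_k = 3 + N_{k-1}.
  N_0 = 3
  N_1 = 3 + 3 = 6
  N_2 = 3 + 6 = 9
  N_3 = 3 + 9 = 12
So there are 12 ground terms available for substitution.
There is 1 variable to instantiate (z),  occurring in at least one literal, so different choices give different ground instances.
Number of ground instances = 12.

12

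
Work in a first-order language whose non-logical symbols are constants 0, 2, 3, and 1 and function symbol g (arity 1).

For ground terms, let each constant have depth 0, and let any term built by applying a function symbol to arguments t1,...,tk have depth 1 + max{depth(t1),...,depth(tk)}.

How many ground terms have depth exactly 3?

4

Let N_k = |{terms of depth ≤ k}|. Then N_0 = 4 and N_k = 4 + N_{k-1} for k ≥ 1 (one summand per function symbol, arity giving the exponent).
N_0 = 4
N_1 = 4 + 4 = 8
N_2 = 4 + 8 = 12
N_3 = 4 + 12 = 16
Terms of depth exactly 3: N_3 − N_2 = 16 − 12 = 4.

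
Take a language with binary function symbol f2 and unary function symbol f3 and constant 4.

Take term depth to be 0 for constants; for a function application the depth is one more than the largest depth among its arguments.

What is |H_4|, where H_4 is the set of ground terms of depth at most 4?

Let N_k count ground terms of depth at most k. Each non-constant term of depth ≤ k is some function symbol applied to depth-≤(k−1) arguments, giving N_k = 1 + N_{k-1}^2 + N_{k-1}.
N_0 = 1
N_1 = 1 + 1^2 + 1 = 3
N_2 = 1 + 3^2 + 3 = 13
N_3 = 1 + 13^2 + 13 = 183
N_4 = 1 + 183^2 + 183 = 33673

33673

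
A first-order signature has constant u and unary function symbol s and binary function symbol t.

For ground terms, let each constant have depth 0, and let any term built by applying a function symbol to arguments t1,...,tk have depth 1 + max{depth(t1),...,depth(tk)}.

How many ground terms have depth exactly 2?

Let N_k = |{terms of depth ≤ k}|. Then N_0 = 1 and N_k = 1 + N_{k-1} + N_{k-1}^2 for k ≥ 1 (one summand per function symbol, arity giving the exponent).
N_0 = 1
N_1 = 1 + 1 + 1^2 = 3
N_2 = 1 + 3 + 3^2 = 13
Terms of depth exactly 2: N_2 − N_1 = 13 − 3 = 10.

10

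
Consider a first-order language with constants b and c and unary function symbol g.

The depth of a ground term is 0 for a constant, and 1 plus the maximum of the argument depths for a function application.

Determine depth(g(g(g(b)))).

3

depth(g(b)) = 1 + depth(b) = 1 + 0 = 1
depth(g(g(b))) = 1 + depth(g(b)) = 1 + 1 = 2
depth(g(g(g(b)))) = 1 + depth(g(g(b))) = 1 + 2 = 3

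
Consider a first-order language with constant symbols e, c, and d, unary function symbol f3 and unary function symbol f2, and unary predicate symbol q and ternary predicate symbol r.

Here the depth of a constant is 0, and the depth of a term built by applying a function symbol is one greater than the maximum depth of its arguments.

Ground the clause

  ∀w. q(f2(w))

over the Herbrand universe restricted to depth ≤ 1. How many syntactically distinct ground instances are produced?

Ground terms of depth ≤ 1:
  Let N_k count ground terms of depth at most k. Each non-constant term of depth ≤ k is some function symbol applied to depth-≤(k−1) arguments, giving N_k = 3 + N_{k-1} + N_{k-1}.
  N_0 = 3
  N_1 = 3 + 3 + 3 = 9
  Explicitly: e, c, d, f3(e), f3(c), f3(d), f2(e), f2(c), f2(d).
So there are 9 ground terms available for substitution.
The body mentions the single quantified variable w; since ground terms form a free algebra, no two substitutions collapse to the same formula.
Number of ground instances = 9.

9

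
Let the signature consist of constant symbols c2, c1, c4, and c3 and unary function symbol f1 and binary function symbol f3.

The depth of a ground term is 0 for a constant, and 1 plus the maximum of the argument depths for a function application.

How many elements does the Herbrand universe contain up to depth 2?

604

Count level by level. With function symbols f1/1, f3/2, the terms of depth ≤ k are the 4 constants together with each function applied to depth-≤(k−1) tuples, so N_k = 4 + N_{k-1} + N_{k-1}^2.
N_0 = 4
N_1 = 4 + 4 + 4^2 = 24
N_2 = 4 + 24 + 24^2 = 604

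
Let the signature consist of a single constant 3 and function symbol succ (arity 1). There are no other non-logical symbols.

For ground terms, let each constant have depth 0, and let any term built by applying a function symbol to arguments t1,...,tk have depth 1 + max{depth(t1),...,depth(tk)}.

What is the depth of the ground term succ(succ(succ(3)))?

depth(succ(3)) = 1 + depth(3) = 1 + 0 = 1
depth(succ(succ(3))) = 1 + depth(succ(3)) = 1 + 1 = 2
depth(succ(succ(succ(3)))) = 1 + depth(succ(succ(3))) = 1 + 2 = 3

3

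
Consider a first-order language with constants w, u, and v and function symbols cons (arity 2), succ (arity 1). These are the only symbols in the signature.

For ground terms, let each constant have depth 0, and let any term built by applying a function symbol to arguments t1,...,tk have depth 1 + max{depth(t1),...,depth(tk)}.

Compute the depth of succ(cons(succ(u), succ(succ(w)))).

4

depth(succ(u)) = 1 + depth(u) = 1 + 0 = 1
depth(succ(w)) = 1 + depth(w) = 1 + 0 = 1
depth(succ(succ(w))) = 1 + depth(succ(w)) = 1 + 1 = 2
depth(cons(succ(u), succ(succ(w)))) = 1 + max(1, 2) = 3
depth(succ(cons(succ(u), succ(succ(w))))) = 1 + depth(cons(succ(u), succ(succ(w)))) = 1 + 3 = 4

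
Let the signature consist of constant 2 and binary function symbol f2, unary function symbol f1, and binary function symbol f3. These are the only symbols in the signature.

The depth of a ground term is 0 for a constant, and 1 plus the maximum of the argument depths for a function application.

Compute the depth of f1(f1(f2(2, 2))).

depth(f2(2, 2)) = 1 + max(0, 0) = 1
depth(f1(f2(2, 2))) = 1 + depth(f2(2, 2)) = 1 + 1 = 2
depth(f1(f1(f2(2, 2)))) = 1 + depth(f1(f2(2, 2))) = 1 + 2 = 3

3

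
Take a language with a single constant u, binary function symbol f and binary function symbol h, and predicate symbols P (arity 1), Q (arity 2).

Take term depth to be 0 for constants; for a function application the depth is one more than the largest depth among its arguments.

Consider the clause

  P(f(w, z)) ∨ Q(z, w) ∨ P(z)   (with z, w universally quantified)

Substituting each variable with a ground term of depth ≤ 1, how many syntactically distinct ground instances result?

Ground terms of depth ≤ 1:
  Count level by level. With function symbols f/2, h/2, the terms of depth ≤ k are the 1 constant together with each function applied to depth-≤(k−1) tuples, so N_k = 1 + N_{k-1}^2 + N_{k-1}^2.
  N_0 = 1
  N_1 = 1 + 1^2 + 1^2 = 3
So there are 3 ground terms available for substitution.
There are 2 variables to instantiate (z, w), each occurring in at least one literal, so different choices give different ground instances.
Number of ground instances = 3^2 = 9.

9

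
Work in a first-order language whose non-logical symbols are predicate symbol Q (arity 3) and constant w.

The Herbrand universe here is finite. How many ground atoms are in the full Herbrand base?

1

With no function symbols, the Herbrand universe is just the 1 constant.
Ground atoms per predicate: Q: 1^3 = 1.
Herbrand base size = 1 = 1.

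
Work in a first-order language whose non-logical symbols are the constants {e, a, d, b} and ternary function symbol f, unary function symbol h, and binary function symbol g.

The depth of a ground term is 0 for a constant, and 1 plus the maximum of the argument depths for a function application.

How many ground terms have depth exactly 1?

Count level by level. With function symbols f/3, h/1, g/2, the terms of depth ≤ k are the 4 constants together with each function applied to depth-≤(k−1) tuples, so N_k = 4 + N_{k-1}^3 + N_{k-1} + N_{k-1}^2.
N_0 = 4
N_1 = 4 + 4^3 + 4 + 4^2 = 88
Terms of depth exactly 1: N_1 − N_0 = 88 − 4 = 84.

84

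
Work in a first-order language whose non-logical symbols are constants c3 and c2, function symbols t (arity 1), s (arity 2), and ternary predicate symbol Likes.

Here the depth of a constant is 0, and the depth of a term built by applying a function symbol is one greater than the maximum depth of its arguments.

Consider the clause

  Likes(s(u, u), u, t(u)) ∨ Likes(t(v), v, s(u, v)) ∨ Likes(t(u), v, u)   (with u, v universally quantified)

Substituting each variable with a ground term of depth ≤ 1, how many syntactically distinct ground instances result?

Ground terms of depth ≤ 1:
  Let N_k = |{terms of depth ≤ k}|. Then N_0 = 2 and N_k = 2 + N_{k-1} + N_{k-1}^2 for k ≥ 1 (one summand per function symbol, arity giving the exponent).
  N_0 = 2
  N_1 = 2 + 2 + 2^2 = 8
  Explicitly: c3, c2, t(c3), t(c2), s(c3, c3), s(c3, c2), s(c2, c3), s(c2, c2).
So there are 8 ground terms available for substitution.
The clause has 2 distinct variables (u, v), each appearing in the body. In the free term algebra distinct substitutions yield syntactically distinct ground instances.
Number of ground instances = 8^2 = 64.

64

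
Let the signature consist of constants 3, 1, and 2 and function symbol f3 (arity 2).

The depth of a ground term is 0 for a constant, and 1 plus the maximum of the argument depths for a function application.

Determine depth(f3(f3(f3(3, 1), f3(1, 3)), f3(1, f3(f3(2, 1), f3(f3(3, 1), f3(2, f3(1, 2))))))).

depth(f3(3, 1)) = 1 + max(0, 0) = 1
depth(f3(1, 3)) = 1 + max(0, 0) = 1
depth(f3(f3(3, 1), f3(1, 3))) = 1 + max(1, 1) = 2
depth(f3(2, 1)) = 1 + max(0, 0) = 1
depth(f3(1, 2)) = 1 + max(0, 0) = 1
depth(f3(2, f3(1, 2))) = 1 + max(0, 1) = 2
depth(f3(f3(3, 1), f3(2, f3(1, 2)))) = 1 + max(1, 2) = 3
depth(f3(f3(2, 1), f3(f3(3, 1), f3(2, f3(1, 2))))) = 1 + max(1, 3) = 4
depth(f3(1, f3(f3(2, 1), f3(f3(3, 1), f3(2, f3(1, 2)))))) = 1 + max(0, 4) = 5
depth(f3(f3(f3(3, 1), f3(1, 3)), f3(1, f3(f3(2, 1), f3(f3(3, 1), f3(2, f3(1, 2))))))) = 1 + max(2, 5) = 6

6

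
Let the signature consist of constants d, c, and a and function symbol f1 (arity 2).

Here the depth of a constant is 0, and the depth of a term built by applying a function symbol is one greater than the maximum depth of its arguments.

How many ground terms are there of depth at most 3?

21612

Let N_k = |{terms of depth ≤ k}|. Then N_0 = 3 and N_k = 3 + N_{k-1}^2 for k ≥ 1 (one summand per function symbol, arity giving the exponent).
N_0 = 3
N_1 = 3 + 3^2 = 12
N_2 = 3 + 12^2 = 147
N_3 = 3 + 147^2 = 21612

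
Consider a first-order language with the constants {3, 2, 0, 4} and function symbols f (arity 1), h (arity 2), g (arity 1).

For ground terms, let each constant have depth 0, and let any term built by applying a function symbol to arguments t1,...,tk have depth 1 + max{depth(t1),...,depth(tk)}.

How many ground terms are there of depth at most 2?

844

Let N_k count ground terms of depth at most k. Each non-constant term of depth ≤ k is some function symbol applied to depth-≤(k−1) arguments, giving N_k = 4 + N_{k-1} + N_{k-1}^2 + N_{k-1}.
N_0 = 4
N_1 = 4 + 4 + 4^2 + 4 = 28
N_2 = 4 + 28 + 28^2 + 28 = 844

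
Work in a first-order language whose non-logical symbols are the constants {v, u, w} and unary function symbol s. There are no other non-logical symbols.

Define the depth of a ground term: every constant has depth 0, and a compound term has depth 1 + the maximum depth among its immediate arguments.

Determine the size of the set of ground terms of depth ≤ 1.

Let N_k count ground terms of depth at most k. Each non-constant term of depth ≤ k is some function symbol applied to depth-≤(k−1) arguments, giving N_k = 3 + N_{k-1}.
N_0 = 3
N_1 = 3 + 3 = 6
Explicitly: v, u, w, s(v), s(u), s(w).

6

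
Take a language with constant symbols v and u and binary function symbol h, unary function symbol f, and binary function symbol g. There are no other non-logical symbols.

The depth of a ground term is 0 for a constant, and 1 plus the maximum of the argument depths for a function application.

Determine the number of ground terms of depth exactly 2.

Write N_k for the number of ground terms of depth ≤ k. A term of depth ≤ k is either a constant or a function symbol applied to arguments of depth ≤ k−1, so N_k = 2 + N_{k-1}^2 + N_{k-1} + N_{k-1}^2.
N_0 = 2
N_1 = 2 + 2^2 + 2 + 2^2 = 12
N_2 = 2 + 12^2 + 12 + 12^2 = 302
Terms of depth exactly 2: N_2 − N_1 = 302 − 12 = 290.

290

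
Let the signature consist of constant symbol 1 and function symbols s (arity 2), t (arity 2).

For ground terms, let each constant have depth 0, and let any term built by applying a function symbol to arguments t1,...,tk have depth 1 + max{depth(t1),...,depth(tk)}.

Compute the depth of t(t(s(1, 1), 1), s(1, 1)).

3

depth(s(1, 1)) = 1 + max(0, 0) = 1
depth(t(s(1, 1), 1)) = 1 + max(1, 0) = 2
depth(t(t(s(1, 1), 1), s(1, 1))) = 1 + max(2, 1) = 3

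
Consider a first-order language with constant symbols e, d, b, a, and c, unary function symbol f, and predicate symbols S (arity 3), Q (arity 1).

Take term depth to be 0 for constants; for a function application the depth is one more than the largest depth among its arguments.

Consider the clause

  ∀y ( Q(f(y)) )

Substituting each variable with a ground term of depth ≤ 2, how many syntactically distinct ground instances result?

Ground terms of depth ≤ 2:
  Let N_k count ground terms of depth at most k. Each non-constant term of depth ≤ k is some function symbol applied to depth-≤(k−1) arguments, giving N_k = 5 + N_{k-1}.
  N_0 = 5
  N_1 = 5 + 5 = 10
  N_2 = 5 + 10 = 15
So there are 15 ground terms available for substitution.
The clause has 1 distinct variable (y), which appears in the body. In the free term algebra distinct substitutions yield syntactically distinct ground instances.
Number of ground instances = 15.

15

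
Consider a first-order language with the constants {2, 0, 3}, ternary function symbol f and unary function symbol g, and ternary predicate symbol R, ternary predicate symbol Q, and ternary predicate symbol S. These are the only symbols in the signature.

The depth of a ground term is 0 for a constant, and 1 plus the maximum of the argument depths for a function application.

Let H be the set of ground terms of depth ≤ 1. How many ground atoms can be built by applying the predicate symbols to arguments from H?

First count ground terms of depth ≤ 1.
If N_k denotes the number of depth-≤k ground terms, the 3 constants give N_0 = 3, and each function symbol of arity r contributes N_{k-1}^r new terms at level k: N_k = 3 + N_{k-1}^3 + N_{k-1}.
N_0 = 3
N_1 = 3 + 3^3 + 3 = 33
So |H| = 33.
A ground atom is a predicate applied to a tuple of terms from H, so the count is the sum over predicates of |H|^arity:
  R: 33^3 = 35937;  Q: 33^3 = 35937;  S: 33^3 = 35937
Total ground atoms: 35937 + 35937 + 35937 = 107811.

107811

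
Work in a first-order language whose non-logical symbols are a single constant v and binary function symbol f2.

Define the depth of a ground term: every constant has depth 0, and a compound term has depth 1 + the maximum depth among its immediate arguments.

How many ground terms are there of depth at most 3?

Count level by level. With function symbols f2/2, the terms of depth ≤ k are the 1 constant together with each function applied to depth-≤(k−1) tuples, so N_k = 1 + N_{k-1}^2.
N_0 = 1
N_1 = 1 + 1^2 = 2
N_2 = 1 + 2^2 = 5
N_3 = 1 + 5^2 = 26

26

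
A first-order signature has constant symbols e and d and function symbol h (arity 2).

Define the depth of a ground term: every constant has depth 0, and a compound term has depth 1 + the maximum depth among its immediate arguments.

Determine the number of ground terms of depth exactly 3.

1408

Write N_k for the number of ground terms of depth ≤ k. A term of depth ≤ k is either a constant or a function symbol applied to arguments of depth ≤ k−1, so N_k = 2 + N_{k-1}^2.
N_0 = 2
N_1 = 2 + 2^2 = 6
N_2 = 2 + 6^2 = 38
N_3 = 2 + 38^2 = 1446
Terms of depth exactly 3: N_3 − N_2 = 1446 − 38 = 1408.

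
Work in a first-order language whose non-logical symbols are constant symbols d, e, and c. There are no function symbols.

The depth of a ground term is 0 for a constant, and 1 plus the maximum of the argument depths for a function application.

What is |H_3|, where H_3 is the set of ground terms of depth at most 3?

3

With no function symbols every ground term is a constant, so there are exactly 3 ground terms at every depth bound.
N_0 = 3
N_1 = 3
N_2 = 3
N_3 = 3
Explicitly: d, e, c.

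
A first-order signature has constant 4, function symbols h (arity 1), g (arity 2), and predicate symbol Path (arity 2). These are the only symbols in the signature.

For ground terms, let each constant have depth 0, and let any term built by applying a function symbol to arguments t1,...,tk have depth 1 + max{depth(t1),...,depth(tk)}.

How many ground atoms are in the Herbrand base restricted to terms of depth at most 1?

9

First count ground terms of depth ≤ 1.
Let N_k = |{terms of depth ≤ k}|. Then N_0 = 1 and N_k = 1 + N_{k-1} + N_{k-1}^2 for k ≥ 1 (one summand per function symbol, arity giving the exponent).
N_0 = 1
N_1 = 1 + 1 + 1^2 = 3
Explicitly: 4, h(4), g(4, 4).
So |H| = 3.
Ground atoms are formed by filling each argument slot of a predicate with a term from H, so an r-ary predicate gives |H|^r atoms:
  Path: 3^2 = 9
Total ground atoms: 9.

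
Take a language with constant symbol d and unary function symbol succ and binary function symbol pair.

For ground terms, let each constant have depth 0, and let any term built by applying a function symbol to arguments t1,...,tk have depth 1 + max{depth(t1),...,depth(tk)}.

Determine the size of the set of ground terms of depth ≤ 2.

13

Count level by level. With function symbols succ/1, pair/2, the terms of depth ≤ k are the 1 constant together with each function applied to depth-≤(k−1) tuples, so N_k = 1 + N_{k-1} + N_{k-1}^2.
N_0 = 1
N_1 = 1 + 1 + 1^2 = 3
N_2 = 1 + 3 + 3^2 = 13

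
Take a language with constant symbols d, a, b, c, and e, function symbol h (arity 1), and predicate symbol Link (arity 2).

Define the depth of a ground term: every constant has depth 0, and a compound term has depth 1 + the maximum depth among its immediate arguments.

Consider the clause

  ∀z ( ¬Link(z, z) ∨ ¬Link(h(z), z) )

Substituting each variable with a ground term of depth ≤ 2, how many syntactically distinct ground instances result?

Ground terms of depth ≤ 2:
  Let N_k = |{terms of depth ≤ k}|. Then N_0 = 5 and N_k = 5 + N_{k-1} for k ≥ 1 (one summand per function symbol, arity giving the exponent).
  N_0 = 5
  N_1 = 5 + 5 = 10
  N_2 = 5 + 10 = 15
So there are 15 ground terms available for substitution.
The body mentions the single quantified variable z; since ground terms form a free algebra, no two substitutions collapse to the same formula.
Number of ground instances = 15.

15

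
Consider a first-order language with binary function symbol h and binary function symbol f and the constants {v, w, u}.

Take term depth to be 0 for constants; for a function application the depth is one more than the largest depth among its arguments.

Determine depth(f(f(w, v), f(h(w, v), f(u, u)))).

depth(f(w, v)) = 1 + max(0, 0) = 1
depth(h(w, v)) = 1 + max(0, 0) = 1
depth(f(u, u)) = 1 + max(0, 0) = 1
depth(f(h(w, v), f(u, u))) = 1 + max(1, 1) = 2
depth(f(f(w, v), f(h(w, v), f(u, u)))) = 1 + max(1, 2) = 3

3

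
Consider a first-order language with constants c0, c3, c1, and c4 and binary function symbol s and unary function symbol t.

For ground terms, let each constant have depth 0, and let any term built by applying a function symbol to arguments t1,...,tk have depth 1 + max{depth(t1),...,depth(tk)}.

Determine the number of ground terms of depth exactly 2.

Let N_k = |{terms of depth ≤ k}|. Then N_0 = 4 and N_k = 4 + N_{k-1}^2 + N_{k-1} for k ≥ 1 (one summand per function symbol, arity giving the exponent).
N_0 = 4
N_1 = 4 + 4^2 + 4 = 24
N_2 = 4 + 24^2 + 24 = 604
Terms of depth exactly 2: N_2 − N_1 = 604 − 24 = 580.

580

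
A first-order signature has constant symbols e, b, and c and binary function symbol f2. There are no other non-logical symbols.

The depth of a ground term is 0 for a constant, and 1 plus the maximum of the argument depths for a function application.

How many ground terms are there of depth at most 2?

147

Write N_k for the number of ground terms of depth ≤ k. A term of depth ≤ k is either a constant or a function symbol applied to arguments of depth ≤ k−1, so N_k = 3 + N_{k-1}^2.
N_0 = 3
N_1 = 3 + 3^2 = 12
N_2 = 3 + 12^2 = 147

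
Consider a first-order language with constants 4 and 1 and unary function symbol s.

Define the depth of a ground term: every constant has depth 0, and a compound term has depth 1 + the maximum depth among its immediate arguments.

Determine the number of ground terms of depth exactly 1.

2

If N_k denotes the number of depth-≤k ground terms, the 2 constants give N_0 = 2, and each function symbol of arity r contributes N_{k-1}^r new terms at level k: N_k = 2 + N_{k-1}.
N_0 = 2
N_1 = 2 + 2 = 4
Terms of depth exactly 1: N_1 − N_0 = 4 − 2 = 2.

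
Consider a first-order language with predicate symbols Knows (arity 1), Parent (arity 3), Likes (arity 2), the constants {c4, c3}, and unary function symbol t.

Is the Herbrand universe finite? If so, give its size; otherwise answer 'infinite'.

The signature has at least one function symbol (t, arity 1) and at least one constant (c4).
Iterating t gives infinitely many distinct ground terms: c4, t(c4), t(t(c4)), ...
So the Herbrand universe is infinite.

infinite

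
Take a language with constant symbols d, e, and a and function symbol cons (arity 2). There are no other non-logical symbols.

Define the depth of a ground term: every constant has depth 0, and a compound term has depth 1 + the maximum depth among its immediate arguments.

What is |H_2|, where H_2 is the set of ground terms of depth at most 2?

147

Count level by level. With function symbols cons/2, the terms of depth ≤ k are the 3 constants together with each function applied to depth-≤(k−1) tuples, so N_k = 3 + N_{k-1}^2.
N_0 = 3
N_1 = 3 + 3^2 = 12
N_2 = 3 + 12^2 = 147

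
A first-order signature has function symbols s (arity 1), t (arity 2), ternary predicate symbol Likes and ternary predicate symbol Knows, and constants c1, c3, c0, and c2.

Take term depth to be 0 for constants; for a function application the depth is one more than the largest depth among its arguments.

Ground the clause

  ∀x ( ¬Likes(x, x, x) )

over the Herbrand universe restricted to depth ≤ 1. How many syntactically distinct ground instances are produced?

24

Ground terms of depth ≤ 1:
  Let N_k count ground terms of depth at most k. Each non-constant term of depth ≤ k is some function symbol applied to depth-≤(k−1) arguments, giving N_k = 4 + N_{k-1} + N_{k-1}^2.
  N_0 = 4
  N_1 = 4 + 4 + 4^2 = 24
So there are 24 ground terms available for substitution.
The variable x ranges independently over the available ground terms, and distinct assignments produce distinct instances.
Number of ground instances = 24.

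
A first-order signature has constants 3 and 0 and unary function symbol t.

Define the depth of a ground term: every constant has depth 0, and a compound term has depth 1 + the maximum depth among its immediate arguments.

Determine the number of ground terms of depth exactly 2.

If N_k denotes the number of depth-≤k ground terms, the 2 constants give N_0 = 2, and each function symbol of arity r contributes N_{k-1}^r new terms at level k: N_k = 2 + N_{k-1}.
N_0 = 2
N_1 = 2 + 2 = 4
N_2 = 2 + 4 = 6
Terms of depth exactly 2: N_2 − N_1 = 6 − 4 = 2.

2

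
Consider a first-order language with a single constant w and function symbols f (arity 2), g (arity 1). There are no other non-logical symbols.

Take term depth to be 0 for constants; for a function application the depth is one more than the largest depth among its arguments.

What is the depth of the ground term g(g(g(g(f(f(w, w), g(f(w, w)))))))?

depth(f(w, w)) = 1 + max(0, 0) = 1
depth(g(f(w, w))) = 1 + depth(f(w, w)) = 1 + 1 = 2
depth(f(f(w, w), g(f(w, w)))) = 1 + max(1, 2) = 3
depth(g(f(f(w, w), g(f(w, w))))) = 1 + depth(f(f(w, w), g(f(w, w)))) = 1 + 3 = 4
depth(g(g(f(f(w, w), g(f(w, w)))))) = 1 + depth(g(f(f(w, w), g(f(w, w))))) = 1 + 4 = 5
depth(g(g(g(f(f(w, w), g(f(w, w))))))) = 1 + depth(g(g(f(f(w, w), g(f(w, w)))))) = 1 + 5 = 6
depth(g(g(g(g(f(f(w, w), g(f(w, w)))))))) = 1 + depth(g(g(g(f(f(w, w), g(f(w, w))))))) = 1 + 6 = 7

7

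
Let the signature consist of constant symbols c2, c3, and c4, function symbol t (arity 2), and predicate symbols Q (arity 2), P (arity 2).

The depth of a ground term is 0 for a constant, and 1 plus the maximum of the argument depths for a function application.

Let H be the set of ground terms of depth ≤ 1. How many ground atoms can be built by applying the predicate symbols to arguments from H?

288

First count ground terms of depth ≤ 1.
Write N_k for the number of ground terms of depth ≤ k. A term of depth ≤ k is either a constant or a function symbol applied to arguments of depth ≤ k−1, so N_k = 3 + N_{k-1}^2.
N_0 = 3
N_1 = 3 + 3^2 = 12
So |H| = 12.
For each predicate symbol, the number of ground atoms is |H| raised to its arity; summing:
  Q: 12^2 = 144;  P: 12^2 = 144
Total ground atoms: 144 + 144 = 288.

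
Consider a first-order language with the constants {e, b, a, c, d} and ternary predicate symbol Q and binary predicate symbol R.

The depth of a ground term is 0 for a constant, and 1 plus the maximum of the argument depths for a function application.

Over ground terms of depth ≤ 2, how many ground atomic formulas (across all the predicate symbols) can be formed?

First count ground terms of depth ≤ 2.
With no function symbols every ground term is a constant, so there are exactly 5 ground terms at every depth bound.
N_0 = 5
N_1 = 5
N_2 = 5
Explicitly: e, b, a, c, d.
So |H| = 5.
A ground atom is a predicate applied to a tuple of terms from H, so the count is the sum over predicates of |H|^arity:
  Q: 5^3 = 125;  R: 5^2 = 25
Total ground atoms: 125 + 25 = 150.

150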